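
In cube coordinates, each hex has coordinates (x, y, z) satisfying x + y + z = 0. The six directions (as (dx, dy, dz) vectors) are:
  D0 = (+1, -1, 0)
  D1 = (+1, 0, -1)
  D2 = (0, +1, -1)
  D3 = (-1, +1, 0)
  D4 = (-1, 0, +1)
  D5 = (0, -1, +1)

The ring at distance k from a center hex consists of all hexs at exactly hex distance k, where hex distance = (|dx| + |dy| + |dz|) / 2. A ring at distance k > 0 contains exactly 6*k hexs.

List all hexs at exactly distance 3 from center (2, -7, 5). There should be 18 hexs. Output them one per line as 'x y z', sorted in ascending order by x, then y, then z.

Walk ring at distance 3 from (2, -7, 5):
Start at center + D4*3 = (-1, -7, 8)
  hex 0: (-1, -7, 8)
  hex 1: (0, -8, 8)
  hex 2: (1, -9, 8)
  hex 3: (2, -10, 8)
  hex 4: (3, -10, 7)
  hex 5: (4, -10, 6)
  hex 6: (5, -10, 5)
  hex 7: (5, -9, 4)
  hex 8: (5, -8, 3)
  hex 9: (5, -7, 2)
  hex 10: (4, -6, 2)
  hex 11: (3, -5, 2)
  hex 12: (2, -4, 2)
  hex 13: (1, -4, 3)
  hex 14: (0, -4, 4)
  hex 15: (-1, -4, 5)
  hex 16: (-1, -5, 6)
  hex 17: (-1, -6, 7)
Sorted: 18 hexes.

Answer: -1 -7 8
-1 -6 7
-1 -5 6
-1 -4 5
0 -8 8
0 -4 4
1 -9 8
1 -4 3
2 -10 8
2 -4 2
3 -10 7
3 -5 2
4 -10 6
4 -6 2
5 -10 5
5 -9 4
5 -8 3
5 -7 2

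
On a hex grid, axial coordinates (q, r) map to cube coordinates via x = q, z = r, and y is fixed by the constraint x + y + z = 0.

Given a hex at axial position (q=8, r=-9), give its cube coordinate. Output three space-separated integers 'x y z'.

Answer: 8 1 -9

Derivation:
x = q = 8
z = r = -9
y = -x - z = -(8) - (-9) = 1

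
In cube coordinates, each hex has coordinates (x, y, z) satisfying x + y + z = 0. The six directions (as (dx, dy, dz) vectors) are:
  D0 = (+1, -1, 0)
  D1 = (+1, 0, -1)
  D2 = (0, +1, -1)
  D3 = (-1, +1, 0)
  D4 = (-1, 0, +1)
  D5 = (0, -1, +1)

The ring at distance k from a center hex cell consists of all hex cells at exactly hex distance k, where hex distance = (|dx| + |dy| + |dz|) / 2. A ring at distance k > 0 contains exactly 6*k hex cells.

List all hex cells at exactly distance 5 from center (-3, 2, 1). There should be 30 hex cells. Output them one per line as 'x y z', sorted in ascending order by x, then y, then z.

Walk ring at distance 5 from (-3, 2, 1):
Start at center + D4*5 = (-8, 2, 6)
  hex 0: (-8, 2, 6)
  hex 1: (-7, 1, 6)
  hex 2: (-6, 0, 6)
  hex 3: (-5, -1, 6)
  hex 4: (-4, -2, 6)
  hex 5: (-3, -3, 6)
  hex 6: (-2, -3, 5)
  hex 7: (-1, -3, 4)
  hex 8: (0, -3, 3)
  hex 9: (1, -3, 2)
  hex 10: (2, -3, 1)
  hex 11: (2, -2, 0)
  hex 12: (2, -1, -1)
  hex 13: (2, 0, -2)
  hex 14: (2, 1, -3)
  hex 15: (2, 2, -4)
  hex 16: (1, 3, -4)
  hex 17: (0, 4, -4)
  hex 18: (-1, 5, -4)
  hex 19: (-2, 6, -4)
  hex 20: (-3, 7, -4)
  hex 21: (-4, 7, -3)
  hex 22: (-5, 7, -2)
  hex 23: (-6, 7, -1)
  hex 24: (-7, 7, 0)
  hex 25: (-8, 7, 1)
  hex 26: (-8, 6, 2)
  hex 27: (-8, 5, 3)
  hex 28: (-8, 4, 4)
  hex 29: (-8, 3, 5)
Sorted: 30 hexes.

Answer: -8 2 6
-8 3 5
-8 4 4
-8 5 3
-8 6 2
-8 7 1
-7 1 6
-7 7 0
-6 0 6
-6 7 -1
-5 -1 6
-5 7 -2
-4 -2 6
-4 7 -3
-3 -3 6
-3 7 -4
-2 -3 5
-2 6 -4
-1 -3 4
-1 5 -4
0 -3 3
0 4 -4
1 -3 2
1 3 -4
2 -3 1
2 -2 0
2 -1 -1
2 0 -2
2 1 -3
2 2 -4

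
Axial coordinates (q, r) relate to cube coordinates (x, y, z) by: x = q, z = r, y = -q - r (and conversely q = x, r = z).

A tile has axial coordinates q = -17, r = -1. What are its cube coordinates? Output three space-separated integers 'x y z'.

Answer: -17 18 -1

Derivation:
x = q = -17
z = r = -1
y = -x - z = -(-17) - (-1) = 18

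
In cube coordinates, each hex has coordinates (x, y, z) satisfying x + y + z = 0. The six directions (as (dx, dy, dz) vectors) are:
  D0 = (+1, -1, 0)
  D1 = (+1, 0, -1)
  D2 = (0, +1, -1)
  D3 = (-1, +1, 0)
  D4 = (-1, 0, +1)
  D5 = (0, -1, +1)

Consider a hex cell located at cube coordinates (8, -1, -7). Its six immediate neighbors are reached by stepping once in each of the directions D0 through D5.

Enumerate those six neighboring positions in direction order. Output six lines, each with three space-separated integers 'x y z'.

Center: (8, -1, -7). Add each direction:
  D0: (8, -1, -7) + (1, -1, 0) = (9, -2, -7)
  D1: (8, -1, -7) + (1, 0, -1) = (9, -1, -8)
  D2: (8, -1, -7) + (0, 1, -1) = (8, 0, -8)
  D3: (8, -1, -7) + (-1, 1, 0) = (7, 0, -7)
  D4: (8, -1, -7) + (-1, 0, 1) = (7, -1, -6)
  D5: (8, -1, -7) + (0, -1, 1) = (8, -2, -6)

Answer: 9 -2 -7
9 -1 -8
8 0 -8
7 0 -7
7 -1 -6
8 -2 -6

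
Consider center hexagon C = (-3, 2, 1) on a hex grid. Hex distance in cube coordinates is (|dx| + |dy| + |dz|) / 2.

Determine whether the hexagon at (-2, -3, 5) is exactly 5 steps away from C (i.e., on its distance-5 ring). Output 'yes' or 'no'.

|px - cx| = |-2 - (-3)| = 1
|py - cy| = |-3 - 2| = 5
|pz - cz| = |5 - 1| = 4
distance = (1+5+4)/2 = 10/2 = 5
radius = 5; distance == radius -> yes

Answer: yes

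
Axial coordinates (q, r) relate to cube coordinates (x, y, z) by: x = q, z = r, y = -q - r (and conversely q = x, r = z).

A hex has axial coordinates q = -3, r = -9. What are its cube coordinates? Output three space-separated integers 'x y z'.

Answer: -3 12 -9

Derivation:
x = q = -3
z = r = -9
y = -x - z = -(-3) - (-9) = 12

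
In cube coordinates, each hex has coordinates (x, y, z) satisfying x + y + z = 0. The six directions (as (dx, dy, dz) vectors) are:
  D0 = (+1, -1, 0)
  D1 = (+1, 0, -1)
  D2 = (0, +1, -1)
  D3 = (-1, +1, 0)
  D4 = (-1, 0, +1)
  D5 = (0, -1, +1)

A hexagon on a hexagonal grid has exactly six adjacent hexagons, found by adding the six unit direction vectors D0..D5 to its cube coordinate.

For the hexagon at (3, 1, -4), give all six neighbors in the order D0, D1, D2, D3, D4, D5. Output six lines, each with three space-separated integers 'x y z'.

Center: (3, 1, -4). Add each direction:
  D0: (3, 1, -4) + (1, -1, 0) = (4, 0, -4)
  D1: (3, 1, -4) + (1, 0, -1) = (4, 1, -5)
  D2: (3, 1, -4) + (0, 1, -1) = (3, 2, -5)
  D3: (3, 1, -4) + (-1, 1, 0) = (2, 2, -4)
  D4: (3, 1, -4) + (-1, 0, 1) = (2, 1, -3)
  D5: (3, 1, -4) + (0, -1, 1) = (3, 0, -3)

Answer: 4 0 -4
4 1 -5
3 2 -5
2 2 -4
2 1 -3
3 0 -3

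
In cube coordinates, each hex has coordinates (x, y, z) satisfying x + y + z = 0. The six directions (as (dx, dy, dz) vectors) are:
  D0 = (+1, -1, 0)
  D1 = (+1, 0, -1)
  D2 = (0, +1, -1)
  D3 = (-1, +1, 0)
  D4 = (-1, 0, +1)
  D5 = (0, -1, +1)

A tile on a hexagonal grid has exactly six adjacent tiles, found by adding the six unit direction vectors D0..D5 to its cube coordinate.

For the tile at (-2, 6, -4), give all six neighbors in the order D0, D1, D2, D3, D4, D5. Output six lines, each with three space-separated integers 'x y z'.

Center: (-2, 6, -4). Add each direction:
  D0: (-2, 6, -4) + (1, -1, 0) = (-1, 5, -4)
  D1: (-2, 6, -4) + (1, 0, -1) = (-1, 6, -5)
  D2: (-2, 6, -4) + (0, 1, -1) = (-2, 7, -5)
  D3: (-2, 6, -4) + (-1, 1, 0) = (-3, 7, -4)
  D4: (-2, 6, -4) + (-1, 0, 1) = (-3, 6, -3)
  D5: (-2, 6, -4) + (0, -1, 1) = (-2, 5, -3)

Answer: -1 5 -4
-1 6 -5
-2 7 -5
-3 7 -4
-3 6 -3
-2 5 -3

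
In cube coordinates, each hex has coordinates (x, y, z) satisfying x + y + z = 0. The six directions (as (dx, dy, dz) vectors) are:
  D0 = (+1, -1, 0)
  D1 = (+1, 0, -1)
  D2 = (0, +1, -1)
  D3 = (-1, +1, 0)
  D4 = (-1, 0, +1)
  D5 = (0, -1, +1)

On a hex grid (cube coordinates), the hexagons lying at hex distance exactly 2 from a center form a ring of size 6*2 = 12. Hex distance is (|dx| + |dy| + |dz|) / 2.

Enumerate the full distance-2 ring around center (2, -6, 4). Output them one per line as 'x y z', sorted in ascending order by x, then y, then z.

Walk ring at distance 2 from (2, -6, 4):
Start at center + D4*2 = (0, -6, 6)
  hex 0: (0, -6, 6)
  hex 1: (1, -7, 6)
  hex 2: (2, -8, 6)
  hex 3: (3, -8, 5)
  hex 4: (4, -8, 4)
  hex 5: (4, -7, 3)
  hex 6: (4, -6, 2)
  hex 7: (3, -5, 2)
  hex 8: (2, -4, 2)
  hex 9: (1, -4, 3)
  hex 10: (0, -4, 4)
  hex 11: (0, -5, 5)
Sorted: 12 hexes.

Answer: 0 -6 6
0 -5 5
0 -4 4
1 -7 6
1 -4 3
2 -8 6
2 -4 2
3 -8 5
3 -5 2
4 -8 4
4 -7 3
4 -6 2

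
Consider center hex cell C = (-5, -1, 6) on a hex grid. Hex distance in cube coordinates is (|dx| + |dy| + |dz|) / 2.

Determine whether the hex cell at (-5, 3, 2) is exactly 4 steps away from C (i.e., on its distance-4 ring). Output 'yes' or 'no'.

|px - cx| = |-5 - (-5)| = 0
|py - cy| = |3 - (-1)| = 4
|pz - cz| = |2 - 6| = 4
distance = (0+4+4)/2 = 8/2 = 4
radius = 4; distance == radius -> yes

Answer: yes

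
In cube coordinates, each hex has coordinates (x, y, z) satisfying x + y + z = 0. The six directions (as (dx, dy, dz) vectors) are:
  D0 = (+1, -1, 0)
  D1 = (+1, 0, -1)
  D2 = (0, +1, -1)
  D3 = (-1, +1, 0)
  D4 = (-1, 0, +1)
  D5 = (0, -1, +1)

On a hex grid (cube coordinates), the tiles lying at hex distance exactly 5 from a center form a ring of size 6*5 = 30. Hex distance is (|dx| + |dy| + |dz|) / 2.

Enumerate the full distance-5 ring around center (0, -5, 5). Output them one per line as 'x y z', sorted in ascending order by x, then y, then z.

Answer: -5 -5 10
-5 -4 9
-5 -3 8
-5 -2 7
-5 -1 6
-5 0 5
-4 -6 10
-4 0 4
-3 -7 10
-3 0 3
-2 -8 10
-2 0 2
-1 -9 10
-1 0 1
0 -10 10
0 0 0
1 -10 9
1 -1 0
2 -10 8
2 -2 0
3 -10 7
3 -3 0
4 -10 6
4 -4 0
5 -10 5
5 -9 4
5 -8 3
5 -7 2
5 -6 1
5 -5 0

Derivation:
Walk ring at distance 5 from (0, -5, 5):
Start at center + D4*5 = (-5, -5, 10)
  hex 0: (-5, -5, 10)
  hex 1: (-4, -6, 10)
  hex 2: (-3, -7, 10)
  hex 3: (-2, -8, 10)
  hex 4: (-1, -9, 10)
  hex 5: (0, -10, 10)
  hex 6: (1, -10, 9)
  hex 7: (2, -10, 8)
  hex 8: (3, -10, 7)
  hex 9: (4, -10, 6)
  hex 10: (5, -10, 5)
  hex 11: (5, -9, 4)
  hex 12: (5, -8, 3)
  hex 13: (5, -7, 2)
  hex 14: (5, -6, 1)
  hex 15: (5, -5, 0)
  hex 16: (4, -4, 0)
  hex 17: (3, -3, 0)
  hex 18: (2, -2, 0)
  hex 19: (1, -1, 0)
  hex 20: (0, 0, 0)
  hex 21: (-1, 0, 1)
  hex 22: (-2, 0, 2)
  hex 23: (-3, 0, 3)
  hex 24: (-4, 0, 4)
  hex 25: (-5, 0, 5)
  hex 26: (-5, -1, 6)
  hex 27: (-5, -2, 7)
  hex 28: (-5, -3, 8)
  hex 29: (-5, -4, 9)
Sorted: 30 hexes.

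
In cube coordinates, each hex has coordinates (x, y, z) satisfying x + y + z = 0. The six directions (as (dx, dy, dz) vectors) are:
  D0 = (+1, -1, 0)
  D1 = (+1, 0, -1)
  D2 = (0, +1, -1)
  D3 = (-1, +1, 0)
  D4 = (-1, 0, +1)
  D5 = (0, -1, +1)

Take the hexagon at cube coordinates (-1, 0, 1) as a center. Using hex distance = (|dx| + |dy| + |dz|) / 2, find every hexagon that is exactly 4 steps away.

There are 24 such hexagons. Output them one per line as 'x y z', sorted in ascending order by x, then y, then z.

Answer: -5 0 5
-5 1 4
-5 2 3
-5 3 2
-5 4 1
-4 -1 5
-4 4 0
-3 -2 5
-3 4 -1
-2 -3 5
-2 4 -2
-1 -4 5
-1 4 -3
0 -4 4
0 3 -3
1 -4 3
1 2 -3
2 -4 2
2 1 -3
3 -4 1
3 -3 0
3 -2 -1
3 -1 -2
3 0 -3

Derivation:
Walk ring at distance 4 from (-1, 0, 1):
Start at center + D4*4 = (-5, 0, 5)
  hex 0: (-5, 0, 5)
  hex 1: (-4, -1, 5)
  hex 2: (-3, -2, 5)
  hex 3: (-2, -3, 5)
  hex 4: (-1, -4, 5)
  hex 5: (0, -4, 4)
  hex 6: (1, -4, 3)
  hex 7: (2, -4, 2)
  hex 8: (3, -4, 1)
  hex 9: (3, -3, 0)
  hex 10: (3, -2, -1)
  hex 11: (3, -1, -2)
  hex 12: (3, 0, -3)
  hex 13: (2, 1, -3)
  hex 14: (1, 2, -3)
  hex 15: (0, 3, -3)
  hex 16: (-1, 4, -3)
  hex 17: (-2, 4, -2)
  hex 18: (-3, 4, -1)
  hex 19: (-4, 4, 0)
  hex 20: (-5, 4, 1)
  hex 21: (-5, 3, 2)
  hex 22: (-5, 2, 3)
  hex 23: (-5, 1, 4)
Sorted: 24 hexes.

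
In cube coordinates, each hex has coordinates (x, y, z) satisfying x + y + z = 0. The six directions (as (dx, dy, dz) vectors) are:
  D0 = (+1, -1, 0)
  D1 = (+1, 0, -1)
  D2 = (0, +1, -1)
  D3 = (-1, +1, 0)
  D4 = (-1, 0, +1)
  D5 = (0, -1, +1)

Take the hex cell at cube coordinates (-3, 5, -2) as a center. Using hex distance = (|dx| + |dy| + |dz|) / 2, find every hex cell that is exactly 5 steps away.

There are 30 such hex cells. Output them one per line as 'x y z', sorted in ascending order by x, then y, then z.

Walk ring at distance 5 from (-3, 5, -2):
Start at center + D4*5 = (-8, 5, 3)
  hex 0: (-8, 5, 3)
  hex 1: (-7, 4, 3)
  hex 2: (-6, 3, 3)
  hex 3: (-5, 2, 3)
  hex 4: (-4, 1, 3)
  hex 5: (-3, 0, 3)
  hex 6: (-2, 0, 2)
  hex 7: (-1, 0, 1)
  hex 8: (0, 0, 0)
  hex 9: (1, 0, -1)
  hex 10: (2, 0, -2)
  hex 11: (2, 1, -3)
  hex 12: (2, 2, -4)
  hex 13: (2, 3, -5)
  hex 14: (2, 4, -6)
  hex 15: (2, 5, -7)
  hex 16: (1, 6, -7)
  hex 17: (0, 7, -7)
  hex 18: (-1, 8, -7)
  hex 19: (-2, 9, -7)
  hex 20: (-3, 10, -7)
  hex 21: (-4, 10, -6)
  hex 22: (-5, 10, -5)
  hex 23: (-6, 10, -4)
  hex 24: (-7, 10, -3)
  hex 25: (-8, 10, -2)
  hex 26: (-8, 9, -1)
  hex 27: (-8, 8, 0)
  hex 28: (-8, 7, 1)
  hex 29: (-8, 6, 2)
Sorted: 30 hexes.

Answer: -8 5 3
-8 6 2
-8 7 1
-8 8 0
-8 9 -1
-8 10 -2
-7 4 3
-7 10 -3
-6 3 3
-6 10 -4
-5 2 3
-5 10 -5
-4 1 3
-4 10 -6
-3 0 3
-3 10 -7
-2 0 2
-2 9 -7
-1 0 1
-1 8 -7
0 0 0
0 7 -7
1 0 -1
1 6 -7
2 0 -2
2 1 -3
2 2 -4
2 3 -5
2 4 -6
2 5 -7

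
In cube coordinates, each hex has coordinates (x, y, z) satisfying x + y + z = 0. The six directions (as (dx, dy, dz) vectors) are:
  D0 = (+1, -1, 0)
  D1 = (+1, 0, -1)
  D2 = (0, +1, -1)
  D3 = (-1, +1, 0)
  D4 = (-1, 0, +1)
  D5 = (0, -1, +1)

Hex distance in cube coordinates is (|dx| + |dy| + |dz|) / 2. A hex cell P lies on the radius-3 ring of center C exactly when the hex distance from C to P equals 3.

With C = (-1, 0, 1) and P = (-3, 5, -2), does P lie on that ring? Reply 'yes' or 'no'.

Answer: no

Derivation:
|px - cx| = |-3 - (-1)| = 2
|py - cy| = |5 - 0| = 5
|pz - cz| = |-2 - 1| = 3
distance = (2+5+3)/2 = 10/2 = 5
radius = 3; distance != radius -> no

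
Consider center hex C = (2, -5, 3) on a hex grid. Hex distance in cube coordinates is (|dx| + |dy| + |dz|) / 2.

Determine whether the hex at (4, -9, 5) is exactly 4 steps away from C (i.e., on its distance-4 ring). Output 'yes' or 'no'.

Answer: yes

Derivation:
|px - cx| = |4 - 2| = 2
|py - cy| = |-9 - (-5)| = 4
|pz - cz| = |5 - 3| = 2
distance = (2+4+2)/2 = 8/2 = 4
radius = 4; distance == radius -> yes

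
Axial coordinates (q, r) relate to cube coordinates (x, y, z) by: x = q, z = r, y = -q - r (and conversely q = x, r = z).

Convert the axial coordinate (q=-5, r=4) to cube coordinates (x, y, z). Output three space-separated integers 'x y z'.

Answer: -5 1 4

Derivation:
x = q = -5
z = r = 4
y = -x - z = -(-5) - (4) = 1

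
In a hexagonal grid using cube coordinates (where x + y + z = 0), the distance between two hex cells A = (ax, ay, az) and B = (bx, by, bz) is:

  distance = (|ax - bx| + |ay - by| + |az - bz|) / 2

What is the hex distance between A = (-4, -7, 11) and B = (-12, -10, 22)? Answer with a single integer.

|ax - bx| = |-4 - (-12)| = 8
|ay - by| = |-7 - (-10)| = 3
|az - bz| = |11 - 22| = 11
distance = (8 + 3 + 11) / 2 = 22 / 2 = 11

Answer: 11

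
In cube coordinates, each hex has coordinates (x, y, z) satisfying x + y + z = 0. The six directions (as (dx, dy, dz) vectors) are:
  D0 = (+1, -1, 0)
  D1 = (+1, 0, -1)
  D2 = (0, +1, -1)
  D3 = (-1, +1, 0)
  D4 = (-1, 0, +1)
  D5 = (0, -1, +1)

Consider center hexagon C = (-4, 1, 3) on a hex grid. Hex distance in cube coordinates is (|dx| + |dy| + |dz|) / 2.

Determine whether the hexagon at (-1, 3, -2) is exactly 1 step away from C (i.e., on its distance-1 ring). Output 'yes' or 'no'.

|px - cx| = |-1 - (-4)| = 3
|py - cy| = |3 - 1| = 2
|pz - cz| = |-2 - 3| = 5
distance = (3+2+5)/2 = 10/2 = 5
radius = 1; distance != radius -> no

Answer: no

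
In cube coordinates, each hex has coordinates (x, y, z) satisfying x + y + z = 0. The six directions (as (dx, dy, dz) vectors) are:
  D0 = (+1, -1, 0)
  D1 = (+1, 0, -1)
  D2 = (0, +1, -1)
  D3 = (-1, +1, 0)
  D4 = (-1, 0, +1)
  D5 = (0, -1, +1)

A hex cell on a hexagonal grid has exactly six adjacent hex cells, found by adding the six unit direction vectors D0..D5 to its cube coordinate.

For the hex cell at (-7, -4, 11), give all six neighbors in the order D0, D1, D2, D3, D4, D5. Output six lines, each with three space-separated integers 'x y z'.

Answer: -6 -5 11
-6 -4 10
-7 -3 10
-8 -3 11
-8 -4 12
-7 -5 12

Derivation:
Center: (-7, -4, 11). Add each direction:
  D0: (-7, -4, 11) + (1, -1, 0) = (-6, -5, 11)
  D1: (-7, -4, 11) + (1, 0, -1) = (-6, -4, 10)
  D2: (-7, -4, 11) + (0, 1, -1) = (-7, -3, 10)
  D3: (-7, -4, 11) + (-1, 1, 0) = (-8, -3, 11)
  D4: (-7, -4, 11) + (-1, 0, 1) = (-8, -4, 12)
  D5: (-7, -4, 11) + (0, -1, 1) = (-7, -5, 12)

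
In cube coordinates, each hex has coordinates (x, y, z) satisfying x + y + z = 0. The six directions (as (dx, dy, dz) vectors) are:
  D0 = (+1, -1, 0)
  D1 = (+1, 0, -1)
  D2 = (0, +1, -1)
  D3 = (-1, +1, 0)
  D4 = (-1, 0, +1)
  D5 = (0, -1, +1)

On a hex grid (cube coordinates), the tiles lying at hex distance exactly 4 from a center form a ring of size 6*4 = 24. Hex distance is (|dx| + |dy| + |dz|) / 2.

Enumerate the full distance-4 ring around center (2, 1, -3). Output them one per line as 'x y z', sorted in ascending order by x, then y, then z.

Answer: -2 1 1
-2 2 0
-2 3 -1
-2 4 -2
-2 5 -3
-1 0 1
-1 5 -4
0 -1 1
0 5 -5
1 -2 1
1 5 -6
2 -3 1
2 5 -7
3 -3 0
3 4 -7
4 -3 -1
4 3 -7
5 -3 -2
5 2 -7
6 -3 -3
6 -2 -4
6 -1 -5
6 0 -6
6 1 -7

Derivation:
Walk ring at distance 4 from (2, 1, -3):
Start at center + D4*4 = (-2, 1, 1)
  hex 0: (-2, 1, 1)
  hex 1: (-1, 0, 1)
  hex 2: (0, -1, 1)
  hex 3: (1, -2, 1)
  hex 4: (2, -3, 1)
  hex 5: (3, -3, 0)
  hex 6: (4, -3, -1)
  hex 7: (5, -3, -2)
  hex 8: (6, -3, -3)
  hex 9: (6, -2, -4)
  hex 10: (6, -1, -5)
  hex 11: (6, 0, -6)
  hex 12: (6, 1, -7)
  hex 13: (5, 2, -7)
  hex 14: (4, 3, -7)
  hex 15: (3, 4, -7)
  hex 16: (2, 5, -7)
  hex 17: (1, 5, -6)
  hex 18: (0, 5, -5)
  hex 19: (-1, 5, -4)
  hex 20: (-2, 5, -3)
  hex 21: (-2, 4, -2)
  hex 22: (-2, 3, -1)
  hex 23: (-2, 2, 0)
Sorted: 24 hexes.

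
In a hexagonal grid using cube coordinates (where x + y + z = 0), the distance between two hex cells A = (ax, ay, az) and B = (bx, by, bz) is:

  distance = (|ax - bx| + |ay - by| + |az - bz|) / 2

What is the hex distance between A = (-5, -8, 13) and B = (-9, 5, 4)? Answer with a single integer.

|ax - bx| = |-5 - (-9)| = 4
|ay - by| = |-8 - 5| = 13
|az - bz| = |13 - 4| = 9
distance = (4 + 13 + 9) / 2 = 26 / 2 = 13

Answer: 13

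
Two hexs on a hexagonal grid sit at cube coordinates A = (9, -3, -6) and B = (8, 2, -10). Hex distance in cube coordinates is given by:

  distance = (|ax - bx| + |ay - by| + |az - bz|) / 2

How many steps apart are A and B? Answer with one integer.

Answer: 5

Derivation:
|ax - bx| = |9 - 8| = 1
|ay - by| = |-3 - 2| = 5
|az - bz| = |-6 - (-10)| = 4
distance = (1 + 5 + 4) / 2 = 10 / 2 = 5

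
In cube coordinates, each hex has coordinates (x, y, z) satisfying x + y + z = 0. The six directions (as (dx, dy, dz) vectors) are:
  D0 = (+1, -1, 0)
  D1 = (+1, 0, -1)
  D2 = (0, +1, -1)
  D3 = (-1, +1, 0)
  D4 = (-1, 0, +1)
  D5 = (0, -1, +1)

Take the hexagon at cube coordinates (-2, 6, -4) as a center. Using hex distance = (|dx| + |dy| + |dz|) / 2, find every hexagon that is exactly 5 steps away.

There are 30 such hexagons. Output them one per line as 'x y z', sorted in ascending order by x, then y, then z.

Answer: -7 6 1
-7 7 0
-7 8 -1
-7 9 -2
-7 10 -3
-7 11 -4
-6 5 1
-6 11 -5
-5 4 1
-5 11 -6
-4 3 1
-4 11 -7
-3 2 1
-3 11 -8
-2 1 1
-2 11 -9
-1 1 0
-1 10 -9
0 1 -1
0 9 -9
1 1 -2
1 8 -9
2 1 -3
2 7 -9
3 1 -4
3 2 -5
3 3 -6
3 4 -7
3 5 -8
3 6 -9

Derivation:
Walk ring at distance 5 from (-2, 6, -4):
Start at center + D4*5 = (-7, 6, 1)
  hex 0: (-7, 6, 1)
  hex 1: (-6, 5, 1)
  hex 2: (-5, 4, 1)
  hex 3: (-4, 3, 1)
  hex 4: (-3, 2, 1)
  hex 5: (-2, 1, 1)
  hex 6: (-1, 1, 0)
  hex 7: (0, 1, -1)
  hex 8: (1, 1, -2)
  hex 9: (2, 1, -3)
  hex 10: (3, 1, -4)
  hex 11: (3, 2, -5)
  hex 12: (3, 3, -6)
  hex 13: (3, 4, -7)
  hex 14: (3, 5, -8)
  hex 15: (3, 6, -9)
  hex 16: (2, 7, -9)
  hex 17: (1, 8, -9)
  hex 18: (0, 9, -9)
  hex 19: (-1, 10, -9)
  hex 20: (-2, 11, -9)
  hex 21: (-3, 11, -8)
  hex 22: (-4, 11, -7)
  hex 23: (-5, 11, -6)
  hex 24: (-6, 11, -5)
  hex 25: (-7, 11, -4)
  hex 26: (-7, 10, -3)
  hex 27: (-7, 9, -2)
  hex 28: (-7, 8, -1)
  hex 29: (-7, 7, 0)
Sorted: 30 hexes.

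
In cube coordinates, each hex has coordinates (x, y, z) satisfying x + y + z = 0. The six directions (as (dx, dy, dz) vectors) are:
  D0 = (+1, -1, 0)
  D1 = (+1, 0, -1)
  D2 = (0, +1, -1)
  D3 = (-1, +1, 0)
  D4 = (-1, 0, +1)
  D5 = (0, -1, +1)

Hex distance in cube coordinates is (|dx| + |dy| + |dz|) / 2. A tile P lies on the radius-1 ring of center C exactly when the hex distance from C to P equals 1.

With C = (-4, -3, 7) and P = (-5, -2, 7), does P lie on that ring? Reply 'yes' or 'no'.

|px - cx| = |-5 - (-4)| = 1
|py - cy| = |-2 - (-3)| = 1
|pz - cz| = |7 - 7| = 0
distance = (1+1+0)/2 = 2/2 = 1
radius = 1; distance == radius -> yes

Answer: yes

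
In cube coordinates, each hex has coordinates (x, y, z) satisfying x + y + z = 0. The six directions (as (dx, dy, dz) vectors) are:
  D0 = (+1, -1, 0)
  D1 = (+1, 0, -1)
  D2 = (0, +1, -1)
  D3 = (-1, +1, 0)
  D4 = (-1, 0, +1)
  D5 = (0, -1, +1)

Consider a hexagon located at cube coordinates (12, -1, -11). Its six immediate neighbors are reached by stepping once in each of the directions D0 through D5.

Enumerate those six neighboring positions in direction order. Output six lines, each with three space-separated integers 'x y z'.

Center: (12, -1, -11). Add each direction:
  D0: (12, -1, -11) + (1, -1, 0) = (13, -2, -11)
  D1: (12, -1, -11) + (1, 0, -1) = (13, -1, -12)
  D2: (12, -1, -11) + (0, 1, -1) = (12, 0, -12)
  D3: (12, -1, -11) + (-1, 1, 0) = (11, 0, -11)
  D4: (12, -1, -11) + (-1, 0, 1) = (11, -1, -10)
  D5: (12, -1, -11) + (0, -1, 1) = (12, -2, -10)

Answer: 13 -2 -11
13 -1 -12
12 0 -12
11 0 -11
11 -1 -10
12 -2 -10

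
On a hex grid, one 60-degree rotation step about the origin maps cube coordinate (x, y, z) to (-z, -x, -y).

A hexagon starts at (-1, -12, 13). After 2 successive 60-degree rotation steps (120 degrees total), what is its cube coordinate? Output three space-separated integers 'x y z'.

Start: (-1, -12, 13)
Step 1: (-1, -12, 13) -> (-(13), -(-1), -(-12)) = (-13, 1, 12)
Step 2: (-13, 1, 12) -> (-(12), -(-13), -(1)) = (-12, 13, -1)

Answer: -12 13 -1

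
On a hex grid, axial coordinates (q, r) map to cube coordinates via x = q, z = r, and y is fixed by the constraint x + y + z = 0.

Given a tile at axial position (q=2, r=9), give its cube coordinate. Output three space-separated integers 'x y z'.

x = q = 2
z = r = 9
y = -x - z = -(2) - (9) = -11

Answer: 2 -11 9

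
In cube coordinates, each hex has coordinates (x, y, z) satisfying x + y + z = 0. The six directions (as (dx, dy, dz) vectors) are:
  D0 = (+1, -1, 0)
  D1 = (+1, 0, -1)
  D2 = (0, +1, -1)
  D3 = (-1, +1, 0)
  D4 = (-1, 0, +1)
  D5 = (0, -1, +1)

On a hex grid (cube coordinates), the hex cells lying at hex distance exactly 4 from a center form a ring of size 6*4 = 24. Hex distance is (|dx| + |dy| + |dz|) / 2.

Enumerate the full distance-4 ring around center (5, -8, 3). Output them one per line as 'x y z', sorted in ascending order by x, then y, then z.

Answer: 1 -8 7
1 -7 6
1 -6 5
1 -5 4
1 -4 3
2 -9 7
2 -4 2
3 -10 7
3 -4 1
4 -11 7
4 -4 0
5 -12 7
5 -4 -1
6 -12 6
6 -5 -1
7 -12 5
7 -6 -1
8 -12 4
8 -7 -1
9 -12 3
9 -11 2
9 -10 1
9 -9 0
9 -8 -1

Derivation:
Walk ring at distance 4 from (5, -8, 3):
Start at center + D4*4 = (1, -8, 7)
  hex 0: (1, -8, 7)
  hex 1: (2, -9, 7)
  hex 2: (3, -10, 7)
  hex 3: (4, -11, 7)
  hex 4: (5, -12, 7)
  hex 5: (6, -12, 6)
  hex 6: (7, -12, 5)
  hex 7: (8, -12, 4)
  hex 8: (9, -12, 3)
  hex 9: (9, -11, 2)
  hex 10: (9, -10, 1)
  hex 11: (9, -9, 0)
  hex 12: (9, -8, -1)
  hex 13: (8, -7, -1)
  hex 14: (7, -6, -1)
  hex 15: (6, -5, -1)
  hex 16: (5, -4, -1)
  hex 17: (4, -4, 0)
  hex 18: (3, -4, 1)
  hex 19: (2, -4, 2)
  hex 20: (1, -4, 3)
  hex 21: (1, -5, 4)
  hex 22: (1, -6, 5)
  hex 23: (1, -7, 6)
Sorted: 24 hexes.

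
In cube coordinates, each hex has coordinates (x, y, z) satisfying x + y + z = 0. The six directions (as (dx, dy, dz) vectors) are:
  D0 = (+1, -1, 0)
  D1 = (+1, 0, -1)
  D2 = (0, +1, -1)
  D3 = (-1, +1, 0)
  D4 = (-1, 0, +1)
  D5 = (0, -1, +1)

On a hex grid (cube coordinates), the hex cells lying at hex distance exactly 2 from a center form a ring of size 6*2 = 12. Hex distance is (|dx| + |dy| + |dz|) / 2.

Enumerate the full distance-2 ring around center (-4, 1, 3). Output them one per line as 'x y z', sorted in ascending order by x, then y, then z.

Walk ring at distance 2 from (-4, 1, 3):
Start at center + D4*2 = (-6, 1, 5)
  hex 0: (-6, 1, 5)
  hex 1: (-5, 0, 5)
  hex 2: (-4, -1, 5)
  hex 3: (-3, -1, 4)
  hex 4: (-2, -1, 3)
  hex 5: (-2, 0, 2)
  hex 6: (-2, 1, 1)
  hex 7: (-3, 2, 1)
  hex 8: (-4, 3, 1)
  hex 9: (-5, 3, 2)
  hex 10: (-6, 3, 3)
  hex 11: (-6, 2, 4)
Sorted: 12 hexes.

Answer: -6 1 5
-6 2 4
-6 3 3
-5 0 5
-5 3 2
-4 -1 5
-4 3 1
-3 -1 4
-3 2 1
-2 -1 3
-2 0 2
-2 1 1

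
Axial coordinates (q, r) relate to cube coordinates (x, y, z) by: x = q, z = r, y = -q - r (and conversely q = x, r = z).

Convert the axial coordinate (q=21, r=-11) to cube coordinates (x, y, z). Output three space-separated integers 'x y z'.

Answer: 21 -10 -11

Derivation:
x = q = 21
z = r = -11
y = -x - z = -(21) - (-11) = -10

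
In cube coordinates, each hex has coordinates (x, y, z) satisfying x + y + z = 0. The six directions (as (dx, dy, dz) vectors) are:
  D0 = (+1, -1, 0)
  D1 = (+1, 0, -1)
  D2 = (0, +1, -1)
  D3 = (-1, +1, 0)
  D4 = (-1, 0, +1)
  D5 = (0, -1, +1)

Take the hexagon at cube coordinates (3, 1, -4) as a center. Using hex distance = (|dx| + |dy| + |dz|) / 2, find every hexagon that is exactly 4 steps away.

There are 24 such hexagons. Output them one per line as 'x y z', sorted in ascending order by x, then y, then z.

Walk ring at distance 4 from (3, 1, -4):
Start at center + D4*4 = (-1, 1, 0)
  hex 0: (-1, 1, 0)
  hex 1: (0, 0, 0)
  hex 2: (1, -1, 0)
  hex 3: (2, -2, 0)
  hex 4: (3, -3, 0)
  hex 5: (4, -3, -1)
  hex 6: (5, -3, -2)
  hex 7: (6, -3, -3)
  hex 8: (7, -3, -4)
  hex 9: (7, -2, -5)
  hex 10: (7, -1, -6)
  hex 11: (7, 0, -7)
  hex 12: (7, 1, -8)
  hex 13: (6, 2, -8)
  hex 14: (5, 3, -8)
  hex 15: (4, 4, -8)
  hex 16: (3, 5, -8)
  hex 17: (2, 5, -7)
  hex 18: (1, 5, -6)
  hex 19: (0, 5, -5)
  hex 20: (-1, 5, -4)
  hex 21: (-1, 4, -3)
  hex 22: (-1, 3, -2)
  hex 23: (-1, 2, -1)
Sorted: 24 hexes.

Answer: -1 1 0
-1 2 -1
-1 3 -2
-1 4 -3
-1 5 -4
0 0 0
0 5 -5
1 -1 0
1 5 -6
2 -2 0
2 5 -7
3 -3 0
3 5 -8
4 -3 -1
4 4 -8
5 -3 -2
5 3 -8
6 -3 -3
6 2 -8
7 -3 -4
7 -2 -5
7 -1 -6
7 0 -7
7 1 -8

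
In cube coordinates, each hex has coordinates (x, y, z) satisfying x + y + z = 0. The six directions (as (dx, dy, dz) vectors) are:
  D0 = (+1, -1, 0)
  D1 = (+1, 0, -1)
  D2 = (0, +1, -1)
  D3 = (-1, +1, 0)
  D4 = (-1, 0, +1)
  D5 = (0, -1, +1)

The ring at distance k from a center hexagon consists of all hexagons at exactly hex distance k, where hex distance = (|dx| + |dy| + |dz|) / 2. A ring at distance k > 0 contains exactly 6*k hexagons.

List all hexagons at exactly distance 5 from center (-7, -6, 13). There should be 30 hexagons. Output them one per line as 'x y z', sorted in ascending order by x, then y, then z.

Walk ring at distance 5 from (-7, -6, 13):
Start at center + D4*5 = (-12, -6, 18)
  hex 0: (-12, -6, 18)
  hex 1: (-11, -7, 18)
  hex 2: (-10, -8, 18)
  hex 3: (-9, -9, 18)
  hex 4: (-8, -10, 18)
  hex 5: (-7, -11, 18)
  hex 6: (-6, -11, 17)
  hex 7: (-5, -11, 16)
  hex 8: (-4, -11, 15)
  hex 9: (-3, -11, 14)
  hex 10: (-2, -11, 13)
  hex 11: (-2, -10, 12)
  hex 12: (-2, -9, 11)
  hex 13: (-2, -8, 10)
  hex 14: (-2, -7, 9)
  hex 15: (-2, -6, 8)
  hex 16: (-3, -5, 8)
  hex 17: (-4, -4, 8)
  hex 18: (-5, -3, 8)
  hex 19: (-6, -2, 8)
  hex 20: (-7, -1, 8)
  hex 21: (-8, -1, 9)
  hex 22: (-9, -1, 10)
  hex 23: (-10, -1, 11)
  hex 24: (-11, -1, 12)
  hex 25: (-12, -1, 13)
  hex 26: (-12, -2, 14)
  hex 27: (-12, -3, 15)
  hex 28: (-12, -4, 16)
  hex 29: (-12, -5, 17)
Sorted: 30 hexes.

Answer: -12 -6 18
-12 -5 17
-12 -4 16
-12 -3 15
-12 -2 14
-12 -1 13
-11 -7 18
-11 -1 12
-10 -8 18
-10 -1 11
-9 -9 18
-9 -1 10
-8 -10 18
-8 -1 9
-7 -11 18
-7 -1 8
-6 -11 17
-6 -2 8
-5 -11 16
-5 -3 8
-4 -11 15
-4 -4 8
-3 -11 14
-3 -5 8
-2 -11 13
-2 -10 12
-2 -9 11
-2 -8 10
-2 -7 9
-2 -6 8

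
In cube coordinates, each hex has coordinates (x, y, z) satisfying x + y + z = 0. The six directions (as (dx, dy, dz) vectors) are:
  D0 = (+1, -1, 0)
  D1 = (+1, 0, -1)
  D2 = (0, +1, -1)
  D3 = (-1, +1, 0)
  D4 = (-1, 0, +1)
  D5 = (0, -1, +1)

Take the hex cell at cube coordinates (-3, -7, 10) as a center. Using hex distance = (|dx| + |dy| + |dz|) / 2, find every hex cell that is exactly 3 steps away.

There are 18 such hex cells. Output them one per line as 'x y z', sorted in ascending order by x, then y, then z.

Walk ring at distance 3 from (-3, -7, 10):
Start at center + D4*3 = (-6, -7, 13)
  hex 0: (-6, -7, 13)
  hex 1: (-5, -8, 13)
  hex 2: (-4, -9, 13)
  hex 3: (-3, -10, 13)
  hex 4: (-2, -10, 12)
  hex 5: (-1, -10, 11)
  hex 6: (0, -10, 10)
  hex 7: (0, -9, 9)
  hex 8: (0, -8, 8)
  hex 9: (0, -7, 7)
  hex 10: (-1, -6, 7)
  hex 11: (-2, -5, 7)
  hex 12: (-3, -4, 7)
  hex 13: (-4, -4, 8)
  hex 14: (-5, -4, 9)
  hex 15: (-6, -4, 10)
  hex 16: (-6, -5, 11)
  hex 17: (-6, -6, 12)
Sorted: 18 hexes.

Answer: -6 -7 13
-6 -6 12
-6 -5 11
-6 -4 10
-5 -8 13
-5 -4 9
-4 -9 13
-4 -4 8
-3 -10 13
-3 -4 7
-2 -10 12
-2 -5 7
-1 -10 11
-1 -6 7
0 -10 10
0 -9 9
0 -8 8
0 -7 7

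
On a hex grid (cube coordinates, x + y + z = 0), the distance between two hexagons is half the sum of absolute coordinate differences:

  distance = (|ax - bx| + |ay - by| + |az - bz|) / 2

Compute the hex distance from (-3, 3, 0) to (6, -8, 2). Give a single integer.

|ax - bx| = |-3 - 6| = 9
|ay - by| = |3 - (-8)| = 11
|az - bz| = |0 - 2| = 2
distance = (9 + 11 + 2) / 2 = 22 / 2 = 11

Answer: 11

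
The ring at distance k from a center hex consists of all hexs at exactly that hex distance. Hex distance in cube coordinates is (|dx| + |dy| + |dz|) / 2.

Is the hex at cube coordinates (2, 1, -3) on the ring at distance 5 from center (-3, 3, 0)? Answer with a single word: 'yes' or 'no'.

Answer: yes

Derivation:
|px - cx| = |2 - (-3)| = 5
|py - cy| = |1 - 3| = 2
|pz - cz| = |-3 - 0| = 3
distance = (5+2+3)/2 = 10/2 = 5
radius = 5; distance == radius -> yes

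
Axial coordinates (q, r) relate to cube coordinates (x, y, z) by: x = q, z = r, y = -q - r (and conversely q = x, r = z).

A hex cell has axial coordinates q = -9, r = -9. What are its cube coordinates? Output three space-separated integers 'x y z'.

Answer: -9 18 -9

Derivation:
x = q = -9
z = r = -9
y = -x - z = -(-9) - (-9) = 18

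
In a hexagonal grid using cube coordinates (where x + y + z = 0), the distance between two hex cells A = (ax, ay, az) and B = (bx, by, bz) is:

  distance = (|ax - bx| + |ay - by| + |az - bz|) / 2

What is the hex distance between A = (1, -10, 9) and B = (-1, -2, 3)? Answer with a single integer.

|ax - bx| = |1 - (-1)| = 2
|ay - by| = |-10 - (-2)| = 8
|az - bz| = |9 - 3| = 6
distance = (2 + 8 + 6) / 2 = 16 / 2 = 8

Answer: 8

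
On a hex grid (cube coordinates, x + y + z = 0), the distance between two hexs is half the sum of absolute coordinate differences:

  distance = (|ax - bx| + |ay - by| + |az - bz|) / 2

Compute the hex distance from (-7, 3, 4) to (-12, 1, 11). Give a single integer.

|ax - bx| = |-7 - (-12)| = 5
|ay - by| = |3 - 1| = 2
|az - bz| = |4 - 11| = 7
distance = (5 + 2 + 7) / 2 = 14 / 2 = 7

Answer: 7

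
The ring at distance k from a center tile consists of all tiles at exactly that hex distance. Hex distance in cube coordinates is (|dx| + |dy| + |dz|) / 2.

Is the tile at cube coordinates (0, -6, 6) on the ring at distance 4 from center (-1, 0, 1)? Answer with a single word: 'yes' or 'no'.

Answer: no

Derivation:
|px - cx| = |0 - (-1)| = 1
|py - cy| = |-6 - 0| = 6
|pz - cz| = |6 - 1| = 5
distance = (1+6+5)/2 = 12/2 = 6
radius = 4; distance != radius -> no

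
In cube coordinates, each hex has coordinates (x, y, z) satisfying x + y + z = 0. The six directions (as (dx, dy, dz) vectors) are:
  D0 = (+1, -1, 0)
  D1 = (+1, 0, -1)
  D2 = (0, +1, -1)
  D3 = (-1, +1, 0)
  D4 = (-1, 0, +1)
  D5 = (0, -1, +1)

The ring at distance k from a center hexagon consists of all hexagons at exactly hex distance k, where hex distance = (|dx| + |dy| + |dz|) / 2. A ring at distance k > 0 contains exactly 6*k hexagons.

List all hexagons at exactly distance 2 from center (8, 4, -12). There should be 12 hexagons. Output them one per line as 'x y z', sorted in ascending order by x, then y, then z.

Walk ring at distance 2 from (8, 4, -12):
Start at center + D4*2 = (6, 4, -10)
  hex 0: (6, 4, -10)
  hex 1: (7, 3, -10)
  hex 2: (8, 2, -10)
  hex 3: (9, 2, -11)
  hex 4: (10, 2, -12)
  hex 5: (10, 3, -13)
  hex 6: (10, 4, -14)
  hex 7: (9, 5, -14)
  hex 8: (8, 6, -14)
  hex 9: (7, 6, -13)
  hex 10: (6, 6, -12)
  hex 11: (6, 5, -11)
Sorted: 12 hexes.

Answer: 6 4 -10
6 5 -11
6 6 -12
7 3 -10
7 6 -13
8 2 -10
8 6 -14
9 2 -11
9 5 -14
10 2 -12
10 3 -13
10 4 -14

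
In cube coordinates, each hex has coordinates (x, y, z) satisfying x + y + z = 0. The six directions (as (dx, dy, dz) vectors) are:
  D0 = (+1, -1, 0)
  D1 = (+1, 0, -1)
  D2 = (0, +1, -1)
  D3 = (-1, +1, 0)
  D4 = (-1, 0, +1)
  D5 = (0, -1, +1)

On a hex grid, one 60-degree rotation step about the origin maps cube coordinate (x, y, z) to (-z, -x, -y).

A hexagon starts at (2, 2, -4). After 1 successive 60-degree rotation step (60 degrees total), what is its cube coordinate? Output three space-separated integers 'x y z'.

Answer: 4 -2 -2

Derivation:
Start: (2, 2, -4)
Step 1: (2, 2, -4) -> (-(-4), -(2), -(2)) = (4, -2, -2)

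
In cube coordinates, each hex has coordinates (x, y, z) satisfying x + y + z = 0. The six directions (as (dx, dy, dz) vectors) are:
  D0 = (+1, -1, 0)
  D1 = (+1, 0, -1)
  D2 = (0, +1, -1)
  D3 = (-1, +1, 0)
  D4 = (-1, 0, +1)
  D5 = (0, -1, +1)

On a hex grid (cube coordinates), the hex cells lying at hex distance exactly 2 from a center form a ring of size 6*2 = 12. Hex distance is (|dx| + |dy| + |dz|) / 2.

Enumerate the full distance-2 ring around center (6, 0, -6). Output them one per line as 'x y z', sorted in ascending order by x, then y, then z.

Walk ring at distance 2 from (6, 0, -6):
Start at center + D4*2 = (4, 0, -4)
  hex 0: (4, 0, -4)
  hex 1: (5, -1, -4)
  hex 2: (6, -2, -4)
  hex 3: (7, -2, -5)
  hex 4: (8, -2, -6)
  hex 5: (8, -1, -7)
  hex 6: (8, 0, -8)
  hex 7: (7, 1, -8)
  hex 8: (6, 2, -8)
  hex 9: (5, 2, -7)
  hex 10: (4, 2, -6)
  hex 11: (4, 1, -5)
Sorted: 12 hexes.

Answer: 4 0 -4
4 1 -5
4 2 -6
5 -1 -4
5 2 -7
6 -2 -4
6 2 -8
7 -2 -5
7 1 -8
8 -2 -6
8 -1 -7
8 0 -8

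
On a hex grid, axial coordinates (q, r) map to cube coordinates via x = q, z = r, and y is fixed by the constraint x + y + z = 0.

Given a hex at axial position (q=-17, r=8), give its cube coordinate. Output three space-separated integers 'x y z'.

x = q = -17
z = r = 8
y = -x - z = -(-17) - (8) = 9

Answer: -17 9 8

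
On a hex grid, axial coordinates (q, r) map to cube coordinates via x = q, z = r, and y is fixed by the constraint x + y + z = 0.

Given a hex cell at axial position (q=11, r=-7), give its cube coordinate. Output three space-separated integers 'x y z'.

Answer: 11 -4 -7

Derivation:
x = q = 11
z = r = -7
y = -x - z = -(11) - (-7) = -4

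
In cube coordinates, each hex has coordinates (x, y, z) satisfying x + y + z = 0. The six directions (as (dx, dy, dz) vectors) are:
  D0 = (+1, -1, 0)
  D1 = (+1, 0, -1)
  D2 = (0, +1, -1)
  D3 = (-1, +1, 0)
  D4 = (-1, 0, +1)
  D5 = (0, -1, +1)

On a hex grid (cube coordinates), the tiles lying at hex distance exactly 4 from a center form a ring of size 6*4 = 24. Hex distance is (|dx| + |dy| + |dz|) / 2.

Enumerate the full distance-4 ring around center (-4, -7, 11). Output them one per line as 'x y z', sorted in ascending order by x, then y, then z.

Walk ring at distance 4 from (-4, -7, 11):
Start at center + D4*4 = (-8, -7, 15)
  hex 0: (-8, -7, 15)
  hex 1: (-7, -8, 15)
  hex 2: (-6, -9, 15)
  hex 3: (-5, -10, 15)
  hex 4: (-4, -11, 15)
  hex 5: (-3, -11, 14)
  hex 6: (-2, -11, 13)
  hex 7: (-1, -11, 12)
  hex 8: (0, -11, 11)
  hex 9: (0, -10, 10)
  hex 10: (0, -9, 9)
  hex 11: (0, -8, 8)
  hex 12: (0, -7, 7)
  hex 13: (-1, -6, 7)
  hex 14: (-2, -5, 7)
  hex 15: (-3, -4, 7)
  hex 16: (-4, -3, 7)
  hex 17: (-5, -3, 8)
  hex 18: (-6, -3, 9)
  hex 19: (-7, -3, 10)
  hex 20: (-8, -3, 11)
  hex 21: (-8, -4, 12)
  hex 22: (-8, -5, 13)
  hex 23: (-8, -6, 14)
Sorted: 24 hexes.

Answer: -8 -7 15
-8 -6 14
-8 -5 13
-8 -4 12
-8 -3 11
-7 -8 15
-7 -3 10
-6 -9 15
-6 -3 9
-5 -10 15
-5 -3 8
-4 -11 15
-4 -3 7
-3 -11 14
-3 -4 7
-2 -11 13
-2 -5 7
-1 -11 12
-1 -6 7
0 -11 11
0 -10 10
0 -9 9
0 -8 8
0 -7 7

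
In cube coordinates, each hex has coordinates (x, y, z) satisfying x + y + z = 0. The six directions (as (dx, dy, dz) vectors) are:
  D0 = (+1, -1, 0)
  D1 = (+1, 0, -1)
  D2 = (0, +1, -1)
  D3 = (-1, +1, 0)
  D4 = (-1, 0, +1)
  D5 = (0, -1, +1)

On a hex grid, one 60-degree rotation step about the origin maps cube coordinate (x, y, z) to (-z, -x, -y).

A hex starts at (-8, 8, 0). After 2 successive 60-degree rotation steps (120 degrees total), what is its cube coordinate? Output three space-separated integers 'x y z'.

Answer: 8 0 -8

Derivation:
Start: (-8, 8, 0)
Step 1: (-8, 8, 0) -> (-(0), -(-8), -(8)) = (0, 8, -8)
Step 2: (0, 8, -8) -> (-(-8), -(0), -(8)) = (8, 0, -8)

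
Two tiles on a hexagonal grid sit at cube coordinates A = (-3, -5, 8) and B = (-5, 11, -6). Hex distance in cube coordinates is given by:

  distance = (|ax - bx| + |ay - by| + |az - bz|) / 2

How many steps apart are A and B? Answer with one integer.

|ax - bx| = |-3 - (-5)| = 2
|ay - by| = |-5 - 11| = 16
|az - bz| = |8 - (-6)| = 14
distance = (2 + 16 + 14) / 2 = 32 / 2 = 16

Answer: 16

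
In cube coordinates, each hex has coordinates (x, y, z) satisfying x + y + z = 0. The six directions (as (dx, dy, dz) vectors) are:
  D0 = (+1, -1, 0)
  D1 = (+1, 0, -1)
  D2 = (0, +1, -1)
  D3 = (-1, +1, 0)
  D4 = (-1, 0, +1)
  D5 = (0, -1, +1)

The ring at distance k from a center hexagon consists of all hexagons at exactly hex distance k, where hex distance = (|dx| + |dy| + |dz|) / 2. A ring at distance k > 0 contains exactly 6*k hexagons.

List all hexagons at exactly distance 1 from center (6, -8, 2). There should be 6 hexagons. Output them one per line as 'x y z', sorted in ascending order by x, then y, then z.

Answer: 5 -8 3
5 -7 2
6 -9 3
6 -7 1
7 -9 2
7 -8 1

Derivation:
Walk ring at distance 1 from (6, -8, 2):
Start at center + D4*1 = (5, -8, 3)
  hex 0: (5, -8, 3)
  hex 1: (6, -9, 3)
  hex 2: (7, -9, 2)
  hex 3: (7, -8, 1)
  hex 4: (6, -7, 1)
  hex 5: (5, -7, 2)
Sorted: 6 hexes.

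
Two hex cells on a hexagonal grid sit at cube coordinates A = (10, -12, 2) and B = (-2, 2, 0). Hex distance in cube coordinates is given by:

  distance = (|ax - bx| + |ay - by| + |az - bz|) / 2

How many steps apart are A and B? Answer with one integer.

Answer: 14

Derivation:
|ax - bx| = |10 - (-2)| = 12
|ay - by| = |-12 - 2| = 14
|az - bz| = |2 - 0| = 2
distance = (12 + 14 + 2) / 2 = 28 / 2 = 14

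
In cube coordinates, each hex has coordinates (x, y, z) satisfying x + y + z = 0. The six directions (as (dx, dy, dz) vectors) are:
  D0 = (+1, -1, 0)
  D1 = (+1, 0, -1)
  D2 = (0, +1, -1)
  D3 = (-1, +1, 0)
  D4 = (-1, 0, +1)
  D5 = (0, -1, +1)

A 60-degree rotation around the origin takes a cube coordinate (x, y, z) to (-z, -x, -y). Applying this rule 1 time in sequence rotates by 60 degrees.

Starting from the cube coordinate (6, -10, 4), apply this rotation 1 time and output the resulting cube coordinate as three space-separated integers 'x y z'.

Start: (6, -10, 4)
Step 1: (6, -10, 4) -> (-(4), -(6), -(-10)) = (-4, -6, 10)

Answer: -4 -6 10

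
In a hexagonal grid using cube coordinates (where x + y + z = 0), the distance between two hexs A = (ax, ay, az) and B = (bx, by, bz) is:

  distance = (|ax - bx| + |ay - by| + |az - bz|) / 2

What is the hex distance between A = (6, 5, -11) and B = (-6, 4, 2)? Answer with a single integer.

Answer: 13

Derivation:
|ax - bx| = |6 - (-6)| = 12
|ay - by| = |5 - 4| = 1
|az - bz| = |-11 - 2| = 13
distance = (12 + 1 + 13) / 2 = 26 / 2 = 13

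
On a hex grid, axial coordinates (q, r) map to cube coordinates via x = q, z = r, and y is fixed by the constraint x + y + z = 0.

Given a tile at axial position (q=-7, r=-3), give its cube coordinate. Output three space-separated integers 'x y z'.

Answer: -7 10 -3

Derivation:
x = q = -7
z = r = -3
y = -x - z = -(-7) - (-3) = 10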